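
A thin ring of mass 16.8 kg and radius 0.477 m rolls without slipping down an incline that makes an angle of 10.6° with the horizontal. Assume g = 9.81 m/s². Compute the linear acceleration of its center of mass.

Translation along the incline: Mg sinθ − f = Ma.
Rotation about the center: fR = Iα with I = MR². No-slip gives a = αR, so f = (I/R²)a = M a.
Substituting: Mg sinθ = (1 + 1.000)Ma, so a = g sinθ/(1 + 1.000) = (9.81) sin 10.6° / 2.000 = 0.9023 m/s².

a ≈ 0.902 m/s²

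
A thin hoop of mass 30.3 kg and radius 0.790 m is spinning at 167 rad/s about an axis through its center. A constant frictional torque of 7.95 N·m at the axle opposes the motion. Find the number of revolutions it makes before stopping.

I = MR² = (30.3)(0.790)² = 18.91 kg·m².
The net torque has magnitude 7.95 N·m, opposing ω.
|α| = τ/I = 7.950/18.91 = 0.4204 rad/s² (deceleration).
ω² = ω₀² − 2|α|θ with ω = 0 ⇒ θ = ω₀²/(2|α|) = 33170 rad = 5279 rev.

≈ 5280 revolutions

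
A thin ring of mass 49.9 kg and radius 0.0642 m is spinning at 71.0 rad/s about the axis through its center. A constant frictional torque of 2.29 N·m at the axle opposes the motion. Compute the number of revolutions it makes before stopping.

≈ 36.0 revolutions

I = MR² = (49.9)(0.0642)² = 0.2057 kg·m².
The net torque has magnitude 2.29 N·m, opposing ω.
|α| = τ/I = 2.290/0.2057 = 11.13 rad/s² (deceleration).
ω² = ω₀² − 2|α|θ with ω = 0 ⇒ θ = ω₀²/(2|α|) = 226.4 rad = 36.03 rev.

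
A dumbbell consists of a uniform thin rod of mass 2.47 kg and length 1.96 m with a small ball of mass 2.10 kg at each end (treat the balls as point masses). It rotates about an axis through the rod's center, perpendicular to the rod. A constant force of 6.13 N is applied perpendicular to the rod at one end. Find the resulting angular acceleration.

I_rod = (1/12)ML² = (1/12)(2.47)(1.96)² = 0.7907 kg·m².
I_balls = 2·m·(L/2)² = 2(2.10)(0.9800)² = 4.034 kg·m².
Total I = 4.824 kg·m².
τ = F·(L/2) = (6.13)(0.980) = 6.007 N·m.
α = τ/I = 6.007/4.824 = 1.245 rad/s².

α ≈ 1.25 rad/s²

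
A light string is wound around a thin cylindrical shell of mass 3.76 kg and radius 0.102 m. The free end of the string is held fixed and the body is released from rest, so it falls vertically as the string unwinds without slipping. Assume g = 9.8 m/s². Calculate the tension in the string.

Translation: Mg − T = Ma. Rotation about the center: TR = Iα with I = MR².
With a = αR: T = (I/R²)a = M a, so Mg = (1 + 1.000)Ma.
a = g/(1 + 1.000) = 9.8/2.000 = 4.900 m/s².
T = 1.000·M·a = (1.000)(3.76)(4.900) = 18.42 N.

T ≈ 18.4 N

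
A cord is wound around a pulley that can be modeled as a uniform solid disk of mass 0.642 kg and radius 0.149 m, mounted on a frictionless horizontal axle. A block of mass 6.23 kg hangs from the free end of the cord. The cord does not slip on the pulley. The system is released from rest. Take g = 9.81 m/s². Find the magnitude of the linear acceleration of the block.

I = ½MR² = (1/2)(0.642)(0.149)² = 0.007127 kg·m².
Block: mg − T = ma. Pulley: TR = Iα. No-slip: a = αR, so T = (I/R²)a = 0.3210·a.
Then mg = (m + 0.3210)a, so a = (6.23)(9.81)/(6.23 + 0.3210) = 9.329 m/s².

a ≈ 9.33 m/s²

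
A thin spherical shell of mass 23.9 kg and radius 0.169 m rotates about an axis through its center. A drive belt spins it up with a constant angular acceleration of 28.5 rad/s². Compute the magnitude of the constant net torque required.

I = (2/3)MR² = (2/3)(23.9)(0.169)² = 0.4551 kg·m².
τ = Iα = (0.4551)(28.50) = 12.97 N·m.

τ ≈ 13.0 N·m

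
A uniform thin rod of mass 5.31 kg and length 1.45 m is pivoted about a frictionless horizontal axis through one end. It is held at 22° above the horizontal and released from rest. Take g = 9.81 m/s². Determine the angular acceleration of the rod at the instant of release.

About the pivot, I = (1/3)ML² = (1/3)(5.31)(1.45)² = 3.721 kg·m².
The weight acts at the center, a distance L/2 = 0.7250 m from the pivot; τ = Mg(L/2) cos 22° = 35.02 N·m.
α = τ/I = 35.02/3.721 = 9.409 rad/s².
(Equivalently α = (3g/(2L)) cos 22° = 9.409 rad/s².)

α ≈ 9.41 rad/s²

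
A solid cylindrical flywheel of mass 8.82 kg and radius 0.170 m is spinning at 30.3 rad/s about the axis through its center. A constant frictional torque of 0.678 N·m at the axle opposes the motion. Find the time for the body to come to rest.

I = ½MR² = (1/2)(8.82)(0.170)² = 0.1274 kg·m².
The net torque has magnitude 0.678 N·m, opposing ω.
|α| = τ/I = 0.6780/0.1274 = 5.320 rad/s² (deceleration).
0 = ω₀ − |α|t ⇒ t = ω₀/|α| = 30.3/5.320 = 5.696 s.

t ≈ 5.70 s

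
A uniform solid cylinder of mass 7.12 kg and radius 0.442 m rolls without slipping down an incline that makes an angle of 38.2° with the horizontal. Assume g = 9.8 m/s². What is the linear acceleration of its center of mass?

a ≈ 4.04 m/s²

Translation along the incline: Mg sinθ − f = Ma.
Rotation about the center: fR = Iα with I = ½MR². No-slip gives a = αR, so f = (I/R²)a = (1/2)M a.
Substituting: Mg sinθ = (1 + 0.5000)Ma, so a = g sinθ/(1 + 0.5000) = (9.8) sin 38.2° / 1.500 = 4.040 m/s².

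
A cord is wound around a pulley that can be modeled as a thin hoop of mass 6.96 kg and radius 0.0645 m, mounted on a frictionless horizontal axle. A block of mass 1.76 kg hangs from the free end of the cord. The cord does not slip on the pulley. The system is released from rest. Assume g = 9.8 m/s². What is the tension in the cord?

I = MR² = (6.96)(0.0645)² = 0.02896 kg·m².
Block: mg − T = ma. Pulley: TR = Iα. No-slip: a = αR, so T = (I/R²)a = 6.960·a.
Then mg = (m + 6.960)a, so a = (1.76)(9.8)/(1.76 + 6.960) = 1.978 m/s².
T = 6.960·a = 13.77 N.

T ≈ 13.8 N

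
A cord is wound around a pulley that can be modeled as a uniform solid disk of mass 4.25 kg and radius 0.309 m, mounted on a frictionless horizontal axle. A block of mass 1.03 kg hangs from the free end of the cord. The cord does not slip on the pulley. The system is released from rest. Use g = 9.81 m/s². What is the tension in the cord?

I = ½MR² = (1/2)(4.25)(0.309)² = 0.2029 kg·m².
Block: mg − T = ma. Pulley: TR = Iα. No-slip: a = αR, so T = (I/R²)a = 2.125·a.
Then mg = (m + 2.125)a, so a = (1.03)(9.81)/(1.03 + 2.125) = 3.203 m/s².
T = 2.125·a = 6.806 N.

T ≈ 6.81 N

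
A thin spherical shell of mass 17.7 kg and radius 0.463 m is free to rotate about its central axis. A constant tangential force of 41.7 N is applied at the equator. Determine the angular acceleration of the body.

I = (2/3)MR² = (2/3)(17.7)(0.463)² = 2.530 kg·m².
τ = F R = (41.7)(0.463) = 19.31 N·m.
From τ = Iα: α = 19.31/2.530 = 7.633 rad/s².

α ≈ 7.63 rad/s²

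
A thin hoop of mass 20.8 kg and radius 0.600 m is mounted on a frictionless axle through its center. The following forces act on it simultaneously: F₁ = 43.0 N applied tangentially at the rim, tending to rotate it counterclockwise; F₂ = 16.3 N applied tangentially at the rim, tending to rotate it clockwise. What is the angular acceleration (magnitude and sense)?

I = MR² = (20.8)(0.600)² = 7.488 kg·m².
Taking counterclockwise as positive: τ₁ = +(43.0)(0.600) = +25.80 N·m; τ₂ = −(16.3)(0.600) = −9.780 N·m.
Net torque τ = 16.02 N·m.
α = τ/I = 16.02/7.488 = 2.139 rad/s².

α ≈ 2.14 rad/s², counterclockwise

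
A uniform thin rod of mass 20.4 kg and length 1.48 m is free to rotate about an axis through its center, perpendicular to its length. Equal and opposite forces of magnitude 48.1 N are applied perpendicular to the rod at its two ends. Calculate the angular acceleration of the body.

I = (1/12)ML² = (1/12)(20.4)(1.48)² = 3.724 kg·m².
The couple gives τ = F·(L/2) + F·(L/2) = F L = (48.1)(1.48) = 71.19 N·m.
Newton's second law for rotation, τ = Iα, gives α = τ/I = 71.19/3.724 = 19.12 rad/s².

α ≈ 19.1 rad/s²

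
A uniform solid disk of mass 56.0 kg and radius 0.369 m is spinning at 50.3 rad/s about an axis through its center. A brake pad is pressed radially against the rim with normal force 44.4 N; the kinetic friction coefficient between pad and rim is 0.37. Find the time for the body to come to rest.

I = ½MR² = (1/2)(56.0)(0.369)² = 3.813 kg·m².
Friction force f = μN = (0.37)(44.4) = 16.43 N at the rim; torque magnitude τ = fR = 6.062 N·m, opposing ω.
|α| = τ/I = 6.062/3.813 = 1.590 rad/s² (deceleration).
0 = ω₀ − |α|t ⇒ t = ω₀/|α| = 50.3/1.590 = 31.63 s.

t ≈ 31.6 s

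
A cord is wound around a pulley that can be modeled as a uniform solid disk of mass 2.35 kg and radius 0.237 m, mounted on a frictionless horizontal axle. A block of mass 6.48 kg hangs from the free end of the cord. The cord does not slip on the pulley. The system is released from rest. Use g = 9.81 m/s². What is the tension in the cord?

I = ½MR² = (1/2)(2.35)(0.237)² = 0.06600 kg·m².
Block: mg − T = ma. Pulley: TR = Iα. No-slip: a = αR, so T = (I/R²)a = 1.175·a.
Then mg = (m + 1.175)a, so a = (6.48)(9.81)/(6.48 + 1.175) = 8.304 m/s².
T = 1.175·a = 9.757 N.

T ≈ 9.76 N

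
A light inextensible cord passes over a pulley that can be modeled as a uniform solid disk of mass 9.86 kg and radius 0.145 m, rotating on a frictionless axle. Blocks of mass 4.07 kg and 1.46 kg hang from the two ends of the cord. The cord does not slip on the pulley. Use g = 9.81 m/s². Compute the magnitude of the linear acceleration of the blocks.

a ≈ 2.45 m/s²

I = ½MR² = (1/2)(9.86)(0.145)² = 0.1037 kg·m².
Heavier block: m₁g − T₁ = m₁a. Lighter block: T₂ − m₂g = m₂a.
Pulley: (T₁ − T₂)R = Iα = I(a/R), so T₁ − T₂ = (I/R²)a = (1/2)M_p a = 4.930·a.
Adding the three: (m₁ − m₂)g = (m₁ + m₂ + 4.930)a, so a = (4.07 − 1.46)(9.81)/(4.07 + 1.46 + 4.930) = 2.448 m/s².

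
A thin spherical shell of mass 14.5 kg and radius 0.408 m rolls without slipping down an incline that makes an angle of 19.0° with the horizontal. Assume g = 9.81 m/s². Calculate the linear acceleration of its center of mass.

a ≈ 1.92 m/s²

Translation along the incline: Mg sinθ − f = Ma.
Rotation about the center: fR = Iα with I = (2/3)MR². No-slip gives a = αR, so f = (I/R²)a = (2/3)M a.
Substituting: Mg sinθ = (1 + 0.6667)Ma, so a = g sinθ/(1 + 0.6667) = (9.81) sin 19.0° / 1.667 = 1.916 m/s².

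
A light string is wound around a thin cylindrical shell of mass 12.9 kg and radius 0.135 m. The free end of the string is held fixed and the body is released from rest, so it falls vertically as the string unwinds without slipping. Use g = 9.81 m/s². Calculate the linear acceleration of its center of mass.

Translation: Mg − T = Ma. Rotation about the center: TR = Iα with I = MR².
With a = αR: T = (I/R²)a = M a, so Mg = (1 + 1.000)Ma.
a = g/(1 + 1.000) = 9.81/2.000 = 4.905 m/s².

a ≈ 4.91 m/s²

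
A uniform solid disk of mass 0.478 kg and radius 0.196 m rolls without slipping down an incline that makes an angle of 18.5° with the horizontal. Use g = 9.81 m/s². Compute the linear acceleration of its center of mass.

Translation along the incline: Mg sinθ − f = Ma.
Rotation about the center: fR = Iα with I = ½MR². No-slip gives a = αR, so f = (I/R²)a = (1/2)M a.
Substituting: Mg sinθ = (1 + 0.5000)Ma, so a = g sinθ/(1 + 0.5000) = (9.81) sin 18.5° / 1.500 = 2.075 m/s².

a ≈ 2.08 m/s²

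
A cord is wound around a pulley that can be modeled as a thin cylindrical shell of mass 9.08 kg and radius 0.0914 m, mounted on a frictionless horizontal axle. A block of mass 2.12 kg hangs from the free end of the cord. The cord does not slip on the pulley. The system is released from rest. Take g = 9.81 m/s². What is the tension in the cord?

T ≈ 16.9 N

I = MR² = (9.08)(0.0914)² = 0.07585 kg·m².
Block: mg − T = ma. Pulley: TR = Iα. No-slip: a = αR, so T = (I/R²)a = 9.080·a.
Then mg = (m + 9.080)a, so a = (2.12)(9.81)/(2.12 + 9.080) = 1.857 m/s².
T = 9.080·a = 16.86 N.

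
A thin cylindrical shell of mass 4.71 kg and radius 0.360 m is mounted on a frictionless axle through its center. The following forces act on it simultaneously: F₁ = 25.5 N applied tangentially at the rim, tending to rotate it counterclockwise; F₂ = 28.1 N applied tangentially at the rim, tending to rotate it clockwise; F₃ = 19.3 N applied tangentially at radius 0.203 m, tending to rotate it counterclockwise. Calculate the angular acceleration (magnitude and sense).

I = MR² = (4.71)(0.360)² = 0.6104 kg·m².
Taking counterclockwise as positive: τ₁ = +(25.5)(0.360) = +9.180 N·m; τ₂ = −(28.1)(0.360) = −10.12 N·m; τ₃ = +(19.3)(0.203) = +3.918 N·m.
Net torque τ = 2.982 N·m.
α = τ/I = 2.982/0.6104 = 4.885 rad/s².

α ≈ 4.89 rad/s², counterclockwise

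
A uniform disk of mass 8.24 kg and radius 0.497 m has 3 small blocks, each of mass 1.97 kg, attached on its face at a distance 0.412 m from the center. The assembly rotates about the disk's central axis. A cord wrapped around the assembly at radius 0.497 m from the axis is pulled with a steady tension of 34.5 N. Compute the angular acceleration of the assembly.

α ≈ 8.48 rad/s²

I_disk = ½MR² = ½(8.24)(0.497)² = 1.018 kg·m².
I_blocks = 3·m·r² = 3(1.97)(0.412)² = 1.003 kg·m².
Total I = 2.021 kg·m².
τ = F r = (34.5)(0.497) = 17.15 N·m.
α = τ/I = 17.15/2.021 = 8.485 rad/s².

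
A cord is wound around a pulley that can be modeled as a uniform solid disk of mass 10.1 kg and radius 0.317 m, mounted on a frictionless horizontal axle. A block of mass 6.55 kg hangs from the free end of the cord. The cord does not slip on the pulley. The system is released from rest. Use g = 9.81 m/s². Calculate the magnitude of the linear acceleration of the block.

I = ½MR² = (1/2)(10.1)(0.317)² = 0.5075 kg·m².
Block: mg − T = ma. Pulley: TR = Iα. No-slip: a = αR, so T = (I/R²)a = 5.050·a.
Then mg = (m + 5.050)a, so a = (6.55)(9.81)/(6.55 + 5.050) = 5.539 m/s².

a ≈ 5.54 m/s²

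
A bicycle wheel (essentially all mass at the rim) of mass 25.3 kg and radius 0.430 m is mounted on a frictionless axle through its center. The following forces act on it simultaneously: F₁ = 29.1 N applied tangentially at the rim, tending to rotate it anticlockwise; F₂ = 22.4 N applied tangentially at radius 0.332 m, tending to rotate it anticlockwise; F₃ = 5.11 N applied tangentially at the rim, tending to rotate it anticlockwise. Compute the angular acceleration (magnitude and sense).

α ≈ 4.73 rad/s², anticlockwise

I = MR² = (25.3)(0.430)² = 4.678 kg·m².
Taking anticlockwise as positive: τ₁ = +(29.1)(0.430) = +12.51 N·m; τ₂ = +(22.4)(0.332) = +7.437 N·m; τ₃ = +(5.11)(0.430) = +2.197 N·m.
Net torque τ = 22.15 N·m.
α = τ/I = 22.15/4.678 = 4.734 rad/s².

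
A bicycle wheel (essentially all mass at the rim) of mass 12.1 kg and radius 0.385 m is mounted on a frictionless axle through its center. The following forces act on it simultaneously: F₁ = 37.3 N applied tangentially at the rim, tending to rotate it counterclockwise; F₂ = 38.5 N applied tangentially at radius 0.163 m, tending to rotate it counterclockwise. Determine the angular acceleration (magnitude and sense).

I = MR² = (12.1)(0.385)² = 1.794 kg·m².
Taking counterclockwise as positive: τ₁ = +(37.3)(0.385) = +14.36 N·m; τ₂ = +(38.5)(0.163) = +6.276 N·m.
Net torque τ = 20.64 N·m.
α = τ/I = 20.64/1.794 = 11.51 rad/s².

α ≈ 11.5 rad/s², counterclockwise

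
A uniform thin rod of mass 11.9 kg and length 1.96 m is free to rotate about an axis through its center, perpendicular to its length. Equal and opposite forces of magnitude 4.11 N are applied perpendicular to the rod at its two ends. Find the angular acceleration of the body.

I = (1/12)ML² = (1/12)(11.9)(1.96)² = 3.810 kg·m².
The couple gives τ = F·(L/2) + F·(L/2) = F L = (4.11)(1.96) = 8.056 N·m.
Newton's second law for rotation, τ = Iα, gives α = τ/I = 8.056/3.810 = 2.115 rad/s².

α ≈ 2.11 rad/s²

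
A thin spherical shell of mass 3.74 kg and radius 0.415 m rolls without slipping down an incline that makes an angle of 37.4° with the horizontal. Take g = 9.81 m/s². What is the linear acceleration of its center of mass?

a ≈ 3.58 m/s²

Translation along the incline: Mg sinθ − f = Ma.
Rotation about the center: fR = Iα with I = (2/3)MR². No-slip gives a = αR, so f = (I/R²)a = (2/3)M a.
Substituting: Mg sinθ = (1 + 0.6667)Ma, so a = g sinθ/(1 + 0.6667) = (9.81) sin 37.4° / 1.667 = 3.575 m/s².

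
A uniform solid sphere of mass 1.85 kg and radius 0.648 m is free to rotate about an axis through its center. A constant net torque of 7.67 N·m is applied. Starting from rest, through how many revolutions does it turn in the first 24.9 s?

≈ 1220 revolutions

I = (2/5)MR² = (2/5)(1.85)(0.648)² = 0.3107 kg·m².
α = τ/I = 7.67/0.3107 = 24.68 rad/s².
θ = ½αt² = ½(24.68)(24.9)² = 7652 rad.
Revolutions = θ/(2π) = 1218.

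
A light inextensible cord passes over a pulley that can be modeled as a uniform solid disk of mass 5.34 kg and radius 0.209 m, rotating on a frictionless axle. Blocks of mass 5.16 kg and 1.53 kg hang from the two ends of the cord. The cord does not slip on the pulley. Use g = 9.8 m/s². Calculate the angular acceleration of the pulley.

α ≈ 18.2 rad/s²

I = ½MR² = (1/2)(5.34)(0.209)² = 0.1166 kg·m².
Heavier block: m₁g − T₁ = m₁a. Lighter block: T₂ − m₂g = m₂a.
Pulley: (T₁ − T₂)R = Iα = I(a/R), so T₁ − T₂ = (I/R²)a = (1/2)M_p a = 2.670·a.
Adding the three: (m₁ − m₂)g = (m₁ + m₂ + 2.670)a, so a = (5.16 − 1.53)(9.8)/(5.16 + 1.53 + 2.670) = 3.801 m/s².
α = a/R = 3.801/0.209 = 18.18 rad/s².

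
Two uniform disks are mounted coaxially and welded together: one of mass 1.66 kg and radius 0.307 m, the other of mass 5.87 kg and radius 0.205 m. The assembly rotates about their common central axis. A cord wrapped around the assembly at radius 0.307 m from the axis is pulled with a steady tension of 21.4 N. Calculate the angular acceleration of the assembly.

I = ½M₁R₁² + ½M₂R₂² = ½(1.66)(0.307)² + ½(5.87)(0.205)² = 0.2016 kg·m².
τ = F r = (21.4)(0.307) = 6.570 N·m.
α = τ/I = 6.570/0.2016 = 32.59 rad/s².

α ≈ 32.6 rad/s²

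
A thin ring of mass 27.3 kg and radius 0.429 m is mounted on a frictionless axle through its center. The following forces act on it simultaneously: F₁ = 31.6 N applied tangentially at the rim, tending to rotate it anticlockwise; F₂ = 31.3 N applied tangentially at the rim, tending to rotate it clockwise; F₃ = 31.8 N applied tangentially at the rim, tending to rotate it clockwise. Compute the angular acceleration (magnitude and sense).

α ≈ 2.69 rad/s², clockwise

I = MR² = (27.3)(0.429)² = 5.024 kg·m².
Taking anticlockwise as positive: τ₁ = +(31.6)(0.429) = +13.56 N·m; τ₂ = −(31.3)(0.429) = −13.43 N·m; τ₃ = −(31.8)(0.429) = −13.64 N·m.
Net torque τ = -13.51 N·m.
α = τ/I = -13.51/5.024 = -2.690 rad/s².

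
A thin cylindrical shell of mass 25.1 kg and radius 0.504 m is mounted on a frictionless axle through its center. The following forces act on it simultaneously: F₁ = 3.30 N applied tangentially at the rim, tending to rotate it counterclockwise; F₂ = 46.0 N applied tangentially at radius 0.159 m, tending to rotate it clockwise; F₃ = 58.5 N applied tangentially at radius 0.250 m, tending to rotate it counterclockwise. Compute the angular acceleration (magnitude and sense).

α ≈ 1.41 rad/s², counterclockwise

I = MR² = (25.1)(0.504)² = 6.376 kg·m².
Taking counterclockwise as positive: τ₁ = +(3.30)(0.504) = +1.663 N·m; τ₂ = −(46.0)(0.159) = −7.314 N·m; τ₃ = +(58.5)(0.250) = +14.62 N·m.
Net torque τ = 8.974 N·m.
α = τ/I = 8.974/6.376 = 1.408 rad/s².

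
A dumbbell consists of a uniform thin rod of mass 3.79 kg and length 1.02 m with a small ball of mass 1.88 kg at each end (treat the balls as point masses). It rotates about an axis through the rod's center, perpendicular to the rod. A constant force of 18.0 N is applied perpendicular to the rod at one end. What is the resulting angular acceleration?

I_rod = (1/12)ML² = (1/12)(3.79)(1.02)² = 0.3286 kg·m².
I_balls = 2·m·(L/2)² = 2(1.88)(0.5100)² = 0.9780 kg·m².
Total I = 1.307 kg·m².
τ = F·(L/2) = (18.0)(0.510) = 9.180 N·m.
α = τ/I = 9.180/1.307 = 7.026 rad/s².

α ≈ 7.03 rad/s²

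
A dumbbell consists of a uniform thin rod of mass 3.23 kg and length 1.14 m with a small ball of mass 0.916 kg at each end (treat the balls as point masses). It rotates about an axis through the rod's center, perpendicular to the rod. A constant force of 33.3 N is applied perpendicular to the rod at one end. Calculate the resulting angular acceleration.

I_rod = (1/12)ML² = (1/12)(3.23)(1.14)² = 0.3498 kg·m².
I_balls = 2·m·(L/2)² = 2(0.916)(0.5700)² = 0.5952 kg·m².
Total I = 0.9450 kg·m².
τ = F·(L/2) = (33.3)(0.570) = 18.98 N·m.
α = τ/I = 18.98/0.9450 = 20.09 rad/s².

α ≈ 20.1 rad/s²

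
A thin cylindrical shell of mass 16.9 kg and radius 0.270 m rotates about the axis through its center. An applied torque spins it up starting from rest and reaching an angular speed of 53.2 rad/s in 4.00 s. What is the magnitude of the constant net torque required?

τ ≈ 16.4 N·m

I = MR² = (16.9)(0.270)² = 1.232 kg·m².
α = Δω/Δt = (53.2 − 0)/4.00 = 13.30 rad/s².
τ = Iα = (1.232)(13.30) = 16.39 N·m.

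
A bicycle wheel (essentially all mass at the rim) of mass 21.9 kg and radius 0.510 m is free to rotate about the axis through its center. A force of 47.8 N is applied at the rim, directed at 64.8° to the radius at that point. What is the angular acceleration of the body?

I = MR² = (21.9)(0.510)² = 5.696 kg·m².
Only the tangential component produces torque: τ = F R sinθ = (47.8)(0.510) sin 64.8° = 22.06 N·m.
Newton's second law for rotation, τ = Iα, gives α = τ/I = 22.06/5.696 = 3.872 rad/s².

α ≈ 3.87 rad/s²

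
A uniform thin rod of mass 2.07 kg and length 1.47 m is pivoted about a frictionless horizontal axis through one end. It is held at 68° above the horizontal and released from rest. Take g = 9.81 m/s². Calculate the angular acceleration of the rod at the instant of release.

About the pivot, I = (1/3)ML² = (1/3)(2.07)(1.47)² = 1.491 kg·m².
The weight acts at the center, a distance L/2 = 0.7350 m from the pivot; τ = Mg(L/2) cos 68° = 5.591 N·m.
α = τ/I = 5.591/1.491 = 3.750 rad/s².
(Equivalently α = (3g/(2L)) cos 68° = 3.750 rad/s².)

α ≈ 3.75 rad/s²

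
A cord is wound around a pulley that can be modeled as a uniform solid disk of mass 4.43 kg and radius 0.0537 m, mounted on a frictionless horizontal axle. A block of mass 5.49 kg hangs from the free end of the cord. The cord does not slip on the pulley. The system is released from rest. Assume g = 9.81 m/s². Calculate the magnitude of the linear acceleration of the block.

a ≈ 6.99 m/s²

I = ½MR² = (1/2)(4.43)(0.0537)² = 0.006387 kg·m².
Block: mg − T = ma. Pulley: TR = Iα. No-slip: a = αR, so T = (I/R²)a = 2.215·a.
Then mg = (m + 2.215)a, so a = (5.49)(9.81)/(5.49 + 2.215) = 6.990 m/s².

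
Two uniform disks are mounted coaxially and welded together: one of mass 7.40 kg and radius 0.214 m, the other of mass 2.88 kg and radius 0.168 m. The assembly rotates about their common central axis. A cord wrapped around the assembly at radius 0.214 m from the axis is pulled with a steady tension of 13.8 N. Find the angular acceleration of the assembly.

α ≈ 14.1 rad/s²

I = ½M₁R₁² + ½M₂R₂² = ½(7.40)(0.214)² + ½(2.88)(0.168)² = 0.2101 kg·m².
τ = F r = (13.8)(0.214) = 2.953 N·m.
α = τ/I = 2.953/0.2101 = 14.06 rad/s².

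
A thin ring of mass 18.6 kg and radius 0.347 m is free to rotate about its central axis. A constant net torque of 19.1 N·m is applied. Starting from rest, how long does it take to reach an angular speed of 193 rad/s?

I = MR² = (18.6)(0.347)² = 2.240 kg·m².
α = τ/I = 19.1/2.240 = 8.528 rad/s².
ω = αt ⇒ t = ω/α = 193/8.528 = 22.63 s.

t ≈ 22.6 s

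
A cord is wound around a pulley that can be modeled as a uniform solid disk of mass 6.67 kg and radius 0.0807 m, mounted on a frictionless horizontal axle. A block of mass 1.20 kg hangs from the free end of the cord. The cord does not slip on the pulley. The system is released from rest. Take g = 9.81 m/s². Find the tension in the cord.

T ≈ 8.66 N

I = ½MR² = (1/2)(6.67)(0.0807)² = 0.02172 kg·m².
Block: mg − T = ma. Pulley: TR = Iα. No-slip: a = αR, so T = (I/R²)a = 3.335·a.
Then mg = (m + 3.335)a, so a = (1.20)(9.81)/(1.20 + 3.335) = 2.596 m/s².
T = 3.335·a = 8.657 N.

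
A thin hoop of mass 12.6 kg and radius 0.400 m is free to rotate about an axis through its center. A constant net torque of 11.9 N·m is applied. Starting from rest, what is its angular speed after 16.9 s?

I = MR² = (12.6)(0.400)² = 2.016 kg·m².
α = τ/I = 11.9/2.016 = 5.903 rad/s².
ω = ω₀ + αt = 0 + (5.903)(16.9) = 99.76 rad/s.

ω ≈ 99.8 rad/s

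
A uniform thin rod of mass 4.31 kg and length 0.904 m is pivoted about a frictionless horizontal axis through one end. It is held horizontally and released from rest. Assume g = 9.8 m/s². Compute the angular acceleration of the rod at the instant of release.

α ≈ 16.3 rad/s²

About the pivot, I = (1/3)ML² = (1/3)(4.31)(0.904)² = 1.174 kg·m².
The weight acts at the center, a distance L/2 = 0.4520 m from the pivot; τ = Mg(L/2) = 19.09 N·m.
α = τ/I = 19.09/1.174 = 16.26 rad/s².
(Equivalently α = (3g/(2L)) = 16.26 rad/s².)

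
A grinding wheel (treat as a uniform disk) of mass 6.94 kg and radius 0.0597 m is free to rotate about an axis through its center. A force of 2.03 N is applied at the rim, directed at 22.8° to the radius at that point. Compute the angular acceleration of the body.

I = ½MR² = (1/2)(6.94)(0.0597)² = 0.01237 kg·m².
Only the tangential component produces torque: τ = F R sinθ = (2.03)(0.0597) sin 22.8° = 0.04696 N·m.
Newton's second law for rotation, τ = Iα, gives α = τ/I = 0.04696/0.01237 = 3.797 rad/s².

α ≈ 3.80 rad/s²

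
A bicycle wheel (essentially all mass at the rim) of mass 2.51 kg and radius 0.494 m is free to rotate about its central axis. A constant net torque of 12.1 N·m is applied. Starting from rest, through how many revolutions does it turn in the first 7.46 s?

≈ 87.5 revolutions

I = MR² = (2.51)(0.494)² = 0.6125 kg·m².
α = τ/I = 12.1/0.6125 = 19.75 rad/s².
θ = ½αt² = ½(19.75)(7.46)² = 549.7 rad.
Revolutions = θ/(2π) = 87.48.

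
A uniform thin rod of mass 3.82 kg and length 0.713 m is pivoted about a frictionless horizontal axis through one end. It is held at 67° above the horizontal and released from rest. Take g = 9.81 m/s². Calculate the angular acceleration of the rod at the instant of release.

About the pivot, I = (1/3)ML² = (1/3)(3.82)(0.713)² = 0.6473 kg·m².
The weight acts at the center, a distance L/2 = 0.3565 m from the pivot; τ = Mg(L/2) cos 67° = 5.220 N·m.
α = τ/I = 5.220/0.6473 = 8.064 rad/s².

α ≈ 8.06 rad/s²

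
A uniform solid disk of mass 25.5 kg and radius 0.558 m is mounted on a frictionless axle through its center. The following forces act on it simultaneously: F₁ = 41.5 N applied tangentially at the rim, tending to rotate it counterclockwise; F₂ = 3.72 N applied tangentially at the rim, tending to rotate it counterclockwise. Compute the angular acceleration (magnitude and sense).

α ≈ 6.36 rad/s², counterclockwise

I = ½MR² = (1/2)(25.5)(0.558)² = 3.970 kg·m².
Taking counterclockwise as positive: τ₁ = +(41.5)(0.558) = +23.16 N·m; τ₂ = +(3.72)(0.558) = +2.076 N·m.
Net torque τ = 25.23 N·m.
α = τ/I = 25.23/3.970 = 6.356 rad/s².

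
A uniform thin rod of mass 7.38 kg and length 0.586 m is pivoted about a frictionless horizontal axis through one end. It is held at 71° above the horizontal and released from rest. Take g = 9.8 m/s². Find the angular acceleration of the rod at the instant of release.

α ≈ 8.17 rad/s²

About the pivot, I = (1/3)ML² = (1/3)(7.38)(0.586)² = 0.8448 kg·m².
The weight acts at the center, a distance L/2 = 0.2930 m from the pivot; τ = Mg(L/2) cos 71° = 6.899 N·m.
α = τ/I = 6.899/0.8448 = 8.167 rad/s².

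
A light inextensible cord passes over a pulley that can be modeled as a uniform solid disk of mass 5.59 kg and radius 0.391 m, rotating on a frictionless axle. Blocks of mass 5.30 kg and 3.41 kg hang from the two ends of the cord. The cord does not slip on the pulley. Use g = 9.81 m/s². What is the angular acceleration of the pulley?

I = ½MR² = (1/2)(5.59)(0.391)² = 0.4273 kg·m².
Heavier block: m₁g − T₁ = m₁a. Lighter block: T₂ − m₂g = m₂a.
Pulley: (T₁ − T₂)R = Iα = I(a/R), so T₁ − T₂ = (I/R²)a = (1/2)M_p a = 2.795·a.
Adding the three: (m₁ − m₂)g = (m₁ + m₂ + 2.795)a, so a = (5.30 − 3.41)(9.81)/(5.30 + 3.41 + 2.795) = 1.612 m/s².
α = a/R = 1.612/0.391 = 4.122 rad/s².

α ≈ 4.12 rad/s²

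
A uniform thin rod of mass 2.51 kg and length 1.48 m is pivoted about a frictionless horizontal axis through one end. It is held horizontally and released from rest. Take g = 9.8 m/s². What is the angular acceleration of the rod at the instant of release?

α ≈ 9.93 rad/s²

About the pivot, I = (1/3)ML² = (1/3)(2.51)(1.48)² = 1.833 kg·m².
The weight acts at the center, a distance L/2 = 0.7400 m from the pivot; τ = Mg(L/2) = 18.20 N·m.
α = τ/I = 18.20/1.833 = 9.932 rad/s².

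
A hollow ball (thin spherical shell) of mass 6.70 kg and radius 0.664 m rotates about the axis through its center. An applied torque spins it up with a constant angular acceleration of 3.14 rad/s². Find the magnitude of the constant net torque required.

τ ≈ 6.18 N·m

I = (2/3)MR² = (2/3)(6.70)(0.664)² = 1.969 kg·m².
τ = Iα = (1.969)(3.140) = 6.184 N·m.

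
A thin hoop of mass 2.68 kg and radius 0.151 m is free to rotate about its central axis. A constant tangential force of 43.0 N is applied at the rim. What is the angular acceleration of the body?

I = MR² = (2.68)(0.151)² = 0.06111 kg·m².
τ = F R = (43.0)(0.151) = 6.493 N·m.
Newton's second law for rotation, τ = Iα, gives α = τ/I = 6.493/0.06111 = 106.3 rad/s².

α ≈ 106 rad/s²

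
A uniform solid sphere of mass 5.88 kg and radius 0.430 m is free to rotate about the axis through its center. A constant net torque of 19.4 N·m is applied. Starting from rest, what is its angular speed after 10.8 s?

ω ≈ 482 rad/s

I = (2/5)MR² = (2/5)(5.88)(0.430)² = 0.4349 kg·m².
α = τ/I = 19.4/0.4349 = 44.61 rad/s².
ω = ω₀ + αt = 0 + (44.61)(10.8) = 481.8 rad/s.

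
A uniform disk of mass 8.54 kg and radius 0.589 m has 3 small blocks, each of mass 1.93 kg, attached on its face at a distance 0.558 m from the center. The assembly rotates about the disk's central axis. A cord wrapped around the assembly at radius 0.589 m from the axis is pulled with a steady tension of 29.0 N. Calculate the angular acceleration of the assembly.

α ≈ 5.20 rad/s²

I_disk = ½MR² = ½(8.54)(0.589)² = 1.481 kg·m².
I_blocks = 3·m·r² = 3(1.93)(0.558)² = 1.803 kg·m².
Total I = 3.284 kg·m².
τ = F r = (29.0)(0.589) = 17.08 N·m.
α = τ/I = 17.08/3.284 = 5.201 rad/s².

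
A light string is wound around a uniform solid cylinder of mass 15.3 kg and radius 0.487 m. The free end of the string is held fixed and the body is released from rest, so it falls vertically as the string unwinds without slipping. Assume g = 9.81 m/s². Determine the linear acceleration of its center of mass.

Translation: Mg − T = Ma. Rotation about the center: TR = Iα with I = ½MR².
With a = αR: T = (I/R²)a = (1/2)M a, so Mg = (1 + 0.5000)Ma.
a = g/(1 + 0.5000) = 9.81/1.500 = 6.540 m/s².

a ≈ 6.54 m/s²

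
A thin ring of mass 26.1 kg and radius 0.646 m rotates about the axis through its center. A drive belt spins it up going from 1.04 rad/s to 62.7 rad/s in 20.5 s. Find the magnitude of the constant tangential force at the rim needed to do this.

I = MR² = (26.1)(0.646)² = 10.89 kg·m².
α = Δω/Δt = (62.7 − 1.04)/20.5 = 3.008 rad/s².
The required torque is τ = Iα = (10.89)(3.008) = 32.76 N·m.
A tangential force at the rim gives τ = FR, so F = τ/R = 32.76/0.646 = 50.71 N.

F ≈ 50.7 N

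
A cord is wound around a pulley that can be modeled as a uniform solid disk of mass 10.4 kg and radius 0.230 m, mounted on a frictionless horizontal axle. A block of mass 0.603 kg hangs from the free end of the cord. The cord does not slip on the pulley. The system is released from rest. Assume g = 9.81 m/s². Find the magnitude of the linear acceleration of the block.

a ≈ 1.02 m/s²

I = ½MR² = (1/2)(10.4)(0.230)² = 0.2751 kg·m².
Block: mg − T = ma. Pulley: TR = Iα. No-slip: a = αR, so T = (I/R²)a = 5.200·a.
Then mg = (m + 5.200)a, so a = (0.603)(9.81)/(0.603 + 5.200) = 1.019 m/s².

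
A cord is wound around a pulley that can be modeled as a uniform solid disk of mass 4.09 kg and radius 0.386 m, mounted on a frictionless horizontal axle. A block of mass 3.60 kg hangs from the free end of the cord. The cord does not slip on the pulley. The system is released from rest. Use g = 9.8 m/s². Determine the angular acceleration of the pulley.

α ≈ 16.2 rad/s²

I = ½MR² = (1/2)(4.09)(0.386)² = 0.3047 kg·m².
Block: mg − T = ma. Pulley: TR = Iα. No-slip: a = αR, so T = (I/R²)a = 2.045·a.
Then mg = (m + 2.045)a, so a = (3.60)(9.8)/(3.60 + 2.045) = 6.250 m/s².
α = a/R = 6.250/0.386 = 16.19 rad/s².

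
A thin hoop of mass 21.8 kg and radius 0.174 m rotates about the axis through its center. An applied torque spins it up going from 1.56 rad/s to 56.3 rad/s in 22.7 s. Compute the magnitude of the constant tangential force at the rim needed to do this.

F ≈ 9.15 N

I = MR² = (21.8)(0.174)² = 0.6600 kg·m².
α = Δω/Δt = (56.3 − 1.56)/22.7 = 2.411 rad/s².
The required torque is τ = Iα = (0.6600)(2.411) = 1.592 N·m.
A tangential force at the rim gives τ = FR, so F = τ/R = 1.592/0.174 = 9.147 N.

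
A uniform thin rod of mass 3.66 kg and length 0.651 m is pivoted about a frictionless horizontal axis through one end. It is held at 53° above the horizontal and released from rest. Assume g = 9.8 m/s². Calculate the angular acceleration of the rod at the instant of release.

α ≈ 13.6 rad/s²

About the pivot, I = (1/3)ML² = (1/3)(3.66)(0.651)² = 0.5170 kg·m².
The weight acts at the center, a distance L/2 = 0.3255 m from the pivot; τ = Mg(L/2) cos 53° = 7.026 N·m.
α = τ/I = 7.026/0.5170 = 13.59 rad/s².
(Equivalently α = (3g/(2L)) cos 53° = 13.59 rad/s².)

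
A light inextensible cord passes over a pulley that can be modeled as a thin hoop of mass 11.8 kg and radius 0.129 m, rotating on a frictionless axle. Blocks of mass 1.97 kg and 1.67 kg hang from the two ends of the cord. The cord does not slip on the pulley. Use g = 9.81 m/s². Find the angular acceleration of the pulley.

α ≈ 1.48 rad/s²

I = MR² = (11.8)(0.129)² = 0.1964 kg·m².
Heavier block: m₁g − T₁ = m₁a. Lighter block: T₂ − m₂g = m₂a.
Pulley: (T₁ − T₂)R = Iα = I(a/R), so T₁ − T₂ = (I/R²)a = 1·M_p a = 11.80·a.
Adding the three: (m₁ − m₂)g = (m₁ + m₂ + 11.80)a, so a = (1.97 − 1.67)(9.81)/(1.97 + 1.67 + 11.80) = 0.1906 m/s².
α = a/R = 0.1906/0.129 = 1.478 rad/s².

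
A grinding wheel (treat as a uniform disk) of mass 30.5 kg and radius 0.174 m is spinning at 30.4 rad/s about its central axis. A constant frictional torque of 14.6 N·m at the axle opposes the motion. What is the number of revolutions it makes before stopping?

I = ½MR² = (1/2)(30.5)(0.174)² = 0.4617 kg·m².
The net torque has magnitude 14.6 N·m, opposing ω.
|α| = τ/I = 14.60/0.4617 = 31.62 rad/s² (deceleration).
ω² = ω₀² − 2|α|θ with ω = 0 ⇒ θ = ω₀²/(2|α|) = 14.61 rad = 2.326 rev.

≈ 2.33 revolutions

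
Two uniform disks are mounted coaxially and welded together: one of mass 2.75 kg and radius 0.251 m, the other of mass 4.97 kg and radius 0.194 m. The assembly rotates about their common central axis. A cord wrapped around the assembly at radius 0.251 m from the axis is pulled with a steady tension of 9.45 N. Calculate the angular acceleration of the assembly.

I = ½M₁R₁² + ½M₂R₂² = ½(2.75)(0.251)² + ½(4.97)(0.194)² = 0.1802 kg·m².
τ = F r = (9.45)(0.251) = 2.372 N·m.
α = τ/I = 2.372/0.1802 = 13.17 rad/s².

α ≈ 13.2 rad/s²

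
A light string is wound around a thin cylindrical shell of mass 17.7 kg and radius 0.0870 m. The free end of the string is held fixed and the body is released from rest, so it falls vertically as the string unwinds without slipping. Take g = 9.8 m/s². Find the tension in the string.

T ≈ 86.7 N

Translation: Mg − T = Ma. Rotation about the center: TR = Iα with I = MR².
With a = αR: T = (I/R²)a = M a, so Mg = (1 + 1.000)Ma.
a = g/(1 + 1.000) = 9.8/2.000 = 4.900 m/s².
T = 1.000·M·a = (1.000)(17.7)(4.900) = 86.73 N.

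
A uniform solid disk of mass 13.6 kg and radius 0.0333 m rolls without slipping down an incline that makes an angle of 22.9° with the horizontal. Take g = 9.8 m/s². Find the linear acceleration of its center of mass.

a ≈ 2.54 m/s²

Translation along the incline: Mg sinθ − f = Ma.
Rotation about the center: fR = Iα with I = ½MR². No-slip gives a = αR, so f = (I/R²)a = (1/2)M a.
Substituting: Mg sinθ = (1 + 0.5000)Ma, so a = g sinθ/(1 + 0.5000) = (9.8) sin 22.9° / 1.500 = 2.542 m/s².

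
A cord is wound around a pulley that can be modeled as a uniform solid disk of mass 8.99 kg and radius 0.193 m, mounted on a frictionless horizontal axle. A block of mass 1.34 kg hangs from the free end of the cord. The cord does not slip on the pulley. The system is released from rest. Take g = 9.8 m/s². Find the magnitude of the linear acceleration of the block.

I = ½MR² = (1/2)(8.99)(0.193)² = 0.1674 kg·m².
Block: mg − T = ma. Pulley: TR = Iα. No-slip: a = αR, so T = (I/R²)a = 4.495·a.
Then mg = (m + 4.495)a, so a = (1.34)(9.8)/(1.34 + 4.495) = 2.251 m/s².

a ≈ 2.25 m/s²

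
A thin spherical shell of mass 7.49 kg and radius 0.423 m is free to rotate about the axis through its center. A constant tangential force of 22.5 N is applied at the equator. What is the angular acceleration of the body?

α ≈ 10.7 rad/s²

I = (2/3)MR² = (2/3)(7.49)(0.423)² = 0.8935 kg·m².
τ = F R = (22.5)(0.423) = 9.518 N·m.
From τ = Iα: α = 9.518/0.8935 = 10.65 rad/s².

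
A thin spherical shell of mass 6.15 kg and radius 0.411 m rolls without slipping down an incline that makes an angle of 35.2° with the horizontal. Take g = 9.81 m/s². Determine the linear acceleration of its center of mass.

a ≈ 3.39 m/s²

Translation along the incline: Mg sinθ − f = Ma.
Rotation about the center: fR = Iα with I = (2/3)MR². No-slip gives a = αR, so f = (I/R²)a = (2/3)M a.
Substituting: Mg sinθ = (1 + 0.6667)Ma, so a = g sinθ/(1 + 0.6667) = (9.81) sin 35.2° / 1.667 = 3.393 m/s².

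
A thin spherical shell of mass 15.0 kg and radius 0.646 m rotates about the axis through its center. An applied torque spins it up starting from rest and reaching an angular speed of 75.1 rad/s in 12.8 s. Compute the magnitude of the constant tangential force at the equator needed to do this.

F ≈ 37.9 N

I = (2/3)MR² = (2/3)(15.0)(0.646)² = 4.173 kg·m².
α = Δω/Δt = (75.1 − 0)/12.8 = 5.867 rad/s².
The required torque is τ = Iα = (4.173)(5.867) = 24.48 N·m.
A tangential force at the equator gives τ = FR, so F = τ/R = 24.48/0.646 = 37.90 N.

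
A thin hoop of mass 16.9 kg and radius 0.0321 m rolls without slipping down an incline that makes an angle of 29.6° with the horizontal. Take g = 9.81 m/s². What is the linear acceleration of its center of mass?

Translation along the incline: Mg sinθ − f = Ma.
Rotation about the center: fR = Iα with I = MR². No-slip gives a = αR, so f = (I/R²)a = M a.
Substituting: Mg sinθ = (1 + 1.000)Ma, so a = g sinθ/(1 + 1.000) = (9.81) sin 29.6° / 2.000 = 2.423 m/s².

a ≈ 2.42 m/s²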